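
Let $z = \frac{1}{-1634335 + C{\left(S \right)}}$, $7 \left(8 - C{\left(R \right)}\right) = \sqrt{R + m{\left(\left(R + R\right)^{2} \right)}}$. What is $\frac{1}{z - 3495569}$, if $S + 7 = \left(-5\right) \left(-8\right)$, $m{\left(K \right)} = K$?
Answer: $- \frac{9336751289304112819}{32637258367607201245396075} - \frac{\sqrt{4389}}{228460808573250408717772525} \approx -2.8608 \cdot 10^{-7}$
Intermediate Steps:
$S = 33$ ($S = -7 - -40 = -7 + 40 = 33$)
$C{\left(R \right)} = 8 - \frac{\sqrt{R + 4 R^{2}}}{7}$ ($C{\left(R \right)} = 8 - \frac{\sqrt{R + \left(R + R\right)^{2}}}{7} = 8 - \frac{\sqrt{R + \left(2 R\right)^{2}}}{7} = 8 - \frac{\sqrt{R + 4 R^{2}}}{7}$)
$z = \frac{1}{-1634327 - \frac{\sqrt{4389}}{7}}$ ($z = \frac{1}{-1634335 + \left(8 - \frac{\sqrt{33 \left(1 + 4 \cdot 33\right)}}{7}\right)} = \frac{1}{-1634335 + \left(8 - \frac{\sqrt{33 \left(1 + 132\right)}}{7}\right)} = \frac{1}{-1634335 + \left(8 - \frac{\sqrt{33 \cdot 133}}{7}\right)} = \frac{1}{-1634335 + \left(8 - \frac{\sqrt{4389}}{7}\right)} = \frac{1}{-1634327 - \frac{\sqrt{4389}}{7}} \approx -6.1187 \cdot 10^{-7}$)
$\frac{1}{z - 3495569} = \frac{1}{\left(- \frac{11440289}{18697173199876} + \frac{\sqrt{4389}}{18697173199876}\right) - 3495569} = \frac{1}{- \frac{65357259025128789733}{18697173199876} + \frac{\sqrt{4389}}{18697173199876}}$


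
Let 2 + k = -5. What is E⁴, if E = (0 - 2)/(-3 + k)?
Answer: 1/625 ≈ 0.0016000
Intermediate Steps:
k = -7 (k = -2 - 5 = -7)
E = ⅕ (E = (0 - 2)/(-3 - 7) = -2/(-10) = -2*(-⅒) = ⅕ ≈ 0.20000)
E⁴ = (⅕)⁴ = 1/625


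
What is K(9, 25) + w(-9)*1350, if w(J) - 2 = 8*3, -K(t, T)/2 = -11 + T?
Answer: 35072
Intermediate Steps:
K(t, T) = 22 - 2*T (K(t, T) = -2*(-11 + T) = 22 - 2*T)
w(J) = 26 (w(J) = 2 + 8*3 = 2 + 24 = 26)
K(9, 25) + w(-9)*1350 = (22 - 2*25) + 26*1350 = (22 - 50) + 35100 = -28 + 35100 = 35072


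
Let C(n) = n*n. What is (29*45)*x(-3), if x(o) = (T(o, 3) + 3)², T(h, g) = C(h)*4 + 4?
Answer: 2412945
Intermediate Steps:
C(n) = n²
T(h, g) = 4 + 4*h² (T(h, g) = h²*4 + 4 = 4*h² + 4 = 4 + 4*h²)
x(o) = (7 + 4*o²)² (x(o) = ((4 + 4*o²) + 3)² = (7 + 4*o²)²)
(29*45)*x(-3) = (29*45)*(7 + 4*(-3)²)² = 1305*(7 + 4*9)² = 1305*(7 + 36)² = 1305*43² = 1305*1849 = 2412945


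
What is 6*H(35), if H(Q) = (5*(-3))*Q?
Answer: -3150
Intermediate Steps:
H(Q) = -15*Q
6*H(35) = 6*(-15*35) = 6*(-525) = -3150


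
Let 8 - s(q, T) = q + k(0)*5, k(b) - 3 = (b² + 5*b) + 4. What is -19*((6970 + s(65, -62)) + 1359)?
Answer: -156503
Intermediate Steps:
k(b) = 7 + b² + 5*b (k(b) = 3 + ((b² + 5*b) + 4) = 3 + (4 + b² + 5*b) = 7 + b² + 5*b)
s(q, T) = -27 - q (s(q, T) = 8 - (q + (7 + 0² + 5*0)*5) = 8 - (q + (7 + 0 + 0)*5) = 8 - (q + 7*5) = 8 - (q + 35) = 8 - (35 + q) = 8 + (-35 - q) = -27 - q)
-19*((6970 + s(65, -62)) + 1359) = -19*((6970 + (-27 - 1*65)) + 1359) = -19*((6970 + (-27 - 65)) + 1359) = -19*((6970 - 92) + 1359) = -19*(6878 + 1359) = -19*8237 = -156503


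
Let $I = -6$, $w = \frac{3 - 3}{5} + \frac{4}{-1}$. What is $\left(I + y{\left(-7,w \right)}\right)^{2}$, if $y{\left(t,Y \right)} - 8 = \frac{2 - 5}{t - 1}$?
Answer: $\frac{361}{64} \approx 5.6406$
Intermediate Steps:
$w = -4$ ($w = \left(3 - 3\right) \frac{1}{5} + 4 \left(-1\right) = 0 \cdot \frac{1}{5} - 4 = 0 - 4 = -4$)
$y{\left(t,Y \right)} = 8 - \frac{3}{-1 + t}$ ($y{\left(t,Y \right)} = 8 + \frac{2 - 5}{t - 1} = 8 - \frac{3}{-1 + t}$)
$\left(I + y{\left(-7,w \right)}\right)^{2} = \left(-6 + \frac{-11 + 8 \left(-7\right)}{-1 - 7}\right)^{2} = \left(-6 + \frac{-11 - 56}{-8}\right)^{2} = \left(-6 - - \frac{67}{8}\right)^{2} = \left(-6 + \frac{67}{8}\right)^{2} = \left(\frac{19}{8}\right)^{2} = \frac{361}{64}$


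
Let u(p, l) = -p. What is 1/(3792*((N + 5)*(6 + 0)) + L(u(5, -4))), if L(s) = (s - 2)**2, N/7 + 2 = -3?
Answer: -1/682511 ≈ -1.4652e-6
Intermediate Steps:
N = -35 (N = -14 + 7*(-3) = -14 - 21 = -35)
L(s) = (-2 + s)**2
1/(3792*((N + 5)*(6 + 0)) + L(u(5, -4))) = 1/(3792*((-35 + 5)*(6 + 0)) + (-2 - 1*5)**2) = 1/(3792*(-30*6) + (-2 - 5)**2) = 1/(3792*(-180) + (-7)**2) = 1/(-682560 + 49) = 1/(-682511) = -1/682511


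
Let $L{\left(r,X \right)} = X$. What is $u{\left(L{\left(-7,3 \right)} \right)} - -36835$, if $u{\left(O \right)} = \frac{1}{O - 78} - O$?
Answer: $\frac{2762399}{75} \approx 36832.0$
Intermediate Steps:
$u{\left(O \right)} = \frac{1}{-78 + O} - O$
$u{\left(L{\left(-7,3 \right)} \right)} - -36835 = \frac{1 - 3^{2} + 78 \cdot 3}{-78 + 3} - -36835 = \frac{1 - 9 + 234}{-75} + 36835 = - \frac{1 - 9 + 234}{75} + 36835 = \left(- \frac{1}{75}\right) 226 + 36835 = - \frac{226}{75} + 36835 = \frac{2762399}{75}$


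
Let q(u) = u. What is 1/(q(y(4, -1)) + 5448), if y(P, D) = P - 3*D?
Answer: 1/5455 ≈ 0.00018332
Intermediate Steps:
1/(q(y(4, -1)) + 5448) = 1/((4 - 3*(-1)) + 5448) = 1/((4 + 3) + 5448) = 1/(7 + 5448) = 1/5455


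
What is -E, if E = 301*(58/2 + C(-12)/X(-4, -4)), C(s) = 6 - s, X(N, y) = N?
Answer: -14749/2 ≈ -7374.5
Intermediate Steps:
E = 14749/2 (E = 301*(58/2 + (6 - 1*(-12))/(-4)) = 301*(58*(1/2) + (6 + 12)*(-1/4)) = 301*(29 + 18*(-1/4)) = 301*(29 - 9/2) = 301*(49/2) = 14749/2 ≈ 7374.5)
-E = -1*14749/2 = -14749/2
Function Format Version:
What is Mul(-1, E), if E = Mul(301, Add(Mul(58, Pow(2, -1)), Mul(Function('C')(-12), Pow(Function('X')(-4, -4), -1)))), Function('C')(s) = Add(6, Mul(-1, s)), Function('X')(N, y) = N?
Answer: Rational(-14749, 2) ≈ -7374.5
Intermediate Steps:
E = Rational(14749, 2) (E = Mul(301, Add(Mul(58, Pow(2, -1)), Mul(Add(6, Mul(-1, -12)), Pow(-4, -1)))) = Mul(301, Add(Mul(58, Rational(1, 2)), Mul(Add(6, 12), Rational(-1, 4)))) = Mul(301, Add(29, Mul(18, Rational(-1, 4)))) = Mul(301, Add(29, Rational(-9, 2))) = Mul(301, Rational(49, 2)) = Rational(14749, 2) ≈ 7374.5)
Mul(-1, E) = Mul(-1, Rational(14749, 2)) = Rational(-14749, 2)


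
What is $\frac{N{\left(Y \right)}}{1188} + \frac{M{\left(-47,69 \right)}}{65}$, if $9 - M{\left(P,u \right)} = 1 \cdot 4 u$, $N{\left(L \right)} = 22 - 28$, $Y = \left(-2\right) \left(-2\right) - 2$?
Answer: $- \frac{52931}{12870} \approx -4.1127$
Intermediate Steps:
$Y = 2$ ($Y = 4 - 2 = 2$)
$N{\left(L \right)} = -6$
$M{\left(P,u \right)} = 9 - 4 u$ ($M{\left(P,u \right)} = 9 - 1 \cdot 4 u = 9 - 4 u$)
$\frac{N{\left(Y \right)}}{1188} + \frac{M{\left(-47,69 \right)}}{65} = - \frac{6}{1188} + \frac{9 - 276}{65} = \left(-6\right) \frac{1}{1188} + \left(9 - 276\right) \frac{1}{65} = - \frac{1}{198} - \frac{267}{65} = - \frac{52931}{12870}$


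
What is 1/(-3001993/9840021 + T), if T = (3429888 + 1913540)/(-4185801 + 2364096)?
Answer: -1991735050645/6449798821117 ≈ -0.30881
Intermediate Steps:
T = -5343428/1821705 (T = 5343428/(-1821705) = 5343428*(-1/1821705) = -5343428/1821705 ≈ -2.9332)
1/(-3001993/9840021 + T) = 1/(-3001993/9840021 - 5343428/1821705) = 1/(-6449798821117/1991735050645) = -1991735050645/6449798821117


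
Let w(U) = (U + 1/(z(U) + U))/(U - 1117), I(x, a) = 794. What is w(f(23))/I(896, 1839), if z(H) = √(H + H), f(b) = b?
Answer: -121/4560339 + √46/419551188 ≈ -2.6517e-5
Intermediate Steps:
z(H) = √2*√H (z(H) = √(2*H) = √2*√H)
w(U) = (U + 1/(U + √2*√U))/(-1117 + U) (w(U) = (U + 1/(√2*√U + U))/(U - 1117) = (U + 1/(U + √2*√U))/(-1117 + U))
w(f(23))/I(896, 1839) = ((1 + 23² + √2*23^(3/2))/(23² - 1117*23 + √2*23^(3/2) - 1117*√2*√23))/794 = ((1 + 529 + √2*(23*√23))/(529 - 25691 + √2*(23*√23) - 1117*√46))*(1/794) = ((1 + 529 + 23*√46)/(529 - 25691 + 23*√46 - 1117*√46))*(1/794) = ((530 + 23*√46)/(-25162 - 1094*√46))*(1/794) = (530 + 23*√46)/(794*(-25162 - 1094*√46))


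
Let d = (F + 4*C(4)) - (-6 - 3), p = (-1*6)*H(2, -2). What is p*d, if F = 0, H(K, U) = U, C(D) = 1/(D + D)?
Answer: 114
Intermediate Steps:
C(D) = 1/(2*D)
p = 12 (p = -1*6*(-2) = -6*(-2) = 12)
d = 19/2 (d = (0 + 4*((½)/4)) - (-6 - 3) = (0 + 4*((½)*(¼))) - 1*(-9) = (0 + 4*(⅛)) + 9 = (0 + ½) + 9 = ½ + 9 = 19/2 ≈ 9.5000)
p*d = 12*(19/2) = 114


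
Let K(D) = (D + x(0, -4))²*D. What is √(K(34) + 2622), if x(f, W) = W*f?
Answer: √41926 ≈ 204.76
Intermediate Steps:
K(D) = D³ (K(D) = (D - 4*0)²*D = (D + 0)²*D = D²*D = D³)
√(K(34) + 2622) = √(34³ + 2622) = √(39304 + 2622) = √41926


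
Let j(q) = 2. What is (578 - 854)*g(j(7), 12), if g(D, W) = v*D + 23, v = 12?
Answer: -12972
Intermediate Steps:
g(D, W) = 23 + 12*D (g(D, W) = 12*D + 23 = 23 + 12*D)
(578 - 854)*g(j(7), 12) = (578 - 854)*(23 + 12*2) = -276*(23 + 24) = -276*47 = -12972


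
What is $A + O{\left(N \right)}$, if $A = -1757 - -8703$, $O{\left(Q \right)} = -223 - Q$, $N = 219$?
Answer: $6504$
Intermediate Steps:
$A = 6946$ ($A = -1757 + 8703 = 6946$)
$A + O{\left(N \right)} = 6946 - 442 = 6504$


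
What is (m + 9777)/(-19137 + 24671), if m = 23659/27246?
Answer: 266407801/150779364 ≈ 1.7669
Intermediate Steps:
m = 23659/27246 (m = 23659*(1/27246) = 23659/27246 ≈ 0.86835)
(m + 9777)/(-19137 + 24671) = (23659/27246 + 9777)/(-19137 + 24671) = (266407801/27246)/5534 = (266407801/27246)*(1/5534) = 266407801/150779364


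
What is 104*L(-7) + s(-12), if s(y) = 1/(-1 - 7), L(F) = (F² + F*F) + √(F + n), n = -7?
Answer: 81535/8 + 104*I*√14 ≈ 10192.0 + 389.13*I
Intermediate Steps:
L(F) = √(-7 + F) + 2*F² (L(F) = (F² + F*F) + √(F - 7) = (F² + F²) + √(-7 + F) = 2*F² + √(-7 + F) = √(-7 + F) + 2*F²)
s(y) = -⅛ (s(y) = 1/(-8) = -⅛)
104*L(-7) + s(-12) = 104*(√(-7 - 7) + 2*(-7)²) - ⅛ = 104*(√(-14) + 2*49) - ⅛ = 104*(I*√14 + 98) - ⅛ = 104*(98 + I*√14) - ⅛ = (10192 + 104*I*√14) - ⅛ = 81535/8 + 104*I*√14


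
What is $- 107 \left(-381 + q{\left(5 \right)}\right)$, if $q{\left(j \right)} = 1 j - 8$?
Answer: $41088$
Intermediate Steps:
$q{\left(j \right)} = -8 + j$ ($q{\left(j \right)} = j - 8 = -8 + j$)
$- 107 \left(-381 + q{\left(5 \right)}\right) = - 107 \left(-381 + \left(-8 + 5\right)\right) = - 107 \left(-381 - 3\right) = \left(-107\right) \left(-384\right) = 41088$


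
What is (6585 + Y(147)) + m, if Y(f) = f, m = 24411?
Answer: 31143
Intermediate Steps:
(6585 + Y(147)) + m = (6585 + 147) + 24411 = 6732 + 24411 = 31143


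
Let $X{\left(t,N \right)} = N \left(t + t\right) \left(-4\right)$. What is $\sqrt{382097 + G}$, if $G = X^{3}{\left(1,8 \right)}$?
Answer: $\sqrt{119953} \approx 346.34$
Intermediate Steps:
$X{\left(t,N \right)} = - 8 N t$ ($X{\left(t,N \right)} = N 2 t \left(-4\right) = 2 N t \left(-4\right) = - 8 N t$)
$G = -262144$ ($G = \left(\left(-8\right) 8 \cdot 1\right)^{3} = \left(-64\right)^{3} = -262144$)
$\sqrt{382097 + G} = \sqrt{382097 - 262144} = \sqrt{119953}$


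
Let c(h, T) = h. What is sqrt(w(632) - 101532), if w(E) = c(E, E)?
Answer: 10*I*sqrt(1009) ≈ 317.65*I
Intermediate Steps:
w(E) = E
sqrt(w(632) - 101532) = sqrt(632 - 101532) = sqrt(-100900) = 10*I*sqrt(1009)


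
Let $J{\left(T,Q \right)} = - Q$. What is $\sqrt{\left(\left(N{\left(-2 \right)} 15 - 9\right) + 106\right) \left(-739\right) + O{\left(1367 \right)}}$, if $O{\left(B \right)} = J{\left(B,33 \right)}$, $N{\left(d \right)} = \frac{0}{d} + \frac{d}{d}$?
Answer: $i \sqrt{82801} \approx 287.75 i$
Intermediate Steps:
$N{\left(d \right)} = 1$ ($N{\left(d \right)} = 0 + 1 = 1$)
$O{\left(B \right)} = -33$ ($O{\left(B \right)} = \left(-1\right) 33 = -33$)
$\sqrt{\left(\left(N{\left(-2 \right)} 15 - 9\right) + 106\right) \left(-739\right) + O{\left(1367 \right)}} = \sqrt{\left(\left(1 \cdot 15 - 9\right) + 106\right) \left(-739\right) - 33} = \sqrt{\left(\left(15 - 9\right) + 106\right) \left(-739\right) - 33} = \sqrt{\left(6 + 106\right) \left(-739\right) - 33} = \sqrt{112 \left(-739\right) - 33} = \sqrt{-82768 - 33} = \sqrt{-82801} = i \sqrt{82801}$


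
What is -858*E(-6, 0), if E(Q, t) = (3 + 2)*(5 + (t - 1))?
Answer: -17160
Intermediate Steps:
E(Q, t) = 20 + 5*t (E(Q, t) = 5*(5 + (-1 + t)) = 5*(4 + t) = 20 + 5*t)
-858*E(-6, 0) = -858*(20 + 5*0) = -858*(20 + 0) = -858*20 = -17160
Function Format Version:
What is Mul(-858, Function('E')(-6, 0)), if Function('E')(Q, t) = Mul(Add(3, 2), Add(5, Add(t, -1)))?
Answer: -17160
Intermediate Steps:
Function('E')(Q, t) = Add(20, Mul(5, t)) (Function('E')(Q, t) = Mul(5, Add(5, Add(-1, t))) = Mul(5, Add(4, t)) = Add(20, Mul(5, t)))
Mul(-858, Function('E')(-6, 0)) = Mul(-858, Add(20, Mul(5, 0))) = Mul(-858, Add(20, 0)) = Mul(-858, 20) = -17160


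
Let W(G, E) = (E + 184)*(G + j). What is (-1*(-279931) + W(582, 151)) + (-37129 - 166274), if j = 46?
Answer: 286908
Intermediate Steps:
W(G, E) = (46 + G)*(184 + E) (W(G, E) = (E + 184)*(G + 46) = (184 + E)*(46 + G) = (46 + G)*(184 + E))
(-1*(-279931) + W(582, 151)) + (-37129 - 166274) = (-1*(-279931) + (8464 + 46*151 + 184*582 + 151*582)) + (-37129 - 166274) = (279931 + (8464 + 6946 + 107088 + 87882)) - 203403 = (279931 + 210380) - 203403 = 490311 - 203403 = 286908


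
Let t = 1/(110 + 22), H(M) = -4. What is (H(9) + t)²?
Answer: 277729/17424 ≈ 15.939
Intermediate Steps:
t = 1/132 ≈ 0.0075758
(H(9) + t)² = (-4 + 1/132)² = (-527/132)² = 277729/17424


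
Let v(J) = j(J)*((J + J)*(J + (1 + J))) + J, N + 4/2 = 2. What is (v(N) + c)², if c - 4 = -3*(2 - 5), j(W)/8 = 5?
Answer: 169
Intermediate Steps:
j(W) = 40 (j(W) = 8*5 = 40)
c = 13 (c = 4 - 3*(2 - 5) = 4 - 3*(-3) = 4 + 9 = 13)
N = 0 (N = -2 + 2 = 0)
v(J) = J + 80*J*(1 + 2*J) (v(J) = 40*((J + J)*(J + (1 + J))) + J = 40*((2*J)*(1 + 2*J)) + J = 40*(2*J*(1 + 2*J)) + J = 80*J*(1 + 2*J) + J = J + 80*J*(1 + 2*J))
(v(N) + c)² = (0*(81 + 160*0) + 13)² = (0*(81 + 0) + 13)² = (0*81 + 13)² = (0 + 13)² = 13² = 169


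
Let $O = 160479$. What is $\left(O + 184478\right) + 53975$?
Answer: $398932$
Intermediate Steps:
$\left(O + 184478\right) + 53975 = \left(160479 + 184478\right) + 53975 = 344957 + 53975 = 398932$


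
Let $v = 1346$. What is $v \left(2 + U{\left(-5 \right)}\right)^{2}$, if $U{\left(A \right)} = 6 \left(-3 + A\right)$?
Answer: $2848136$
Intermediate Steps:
$U{\left(A \right)} = -18 + 6 A$
$v \left(2 + U{\left(-5 \right)}\right)^{2} = 1346 \left(2 + \left(-18 + 6 \left(-5\right)\right)\right)^{2} = 1346 \left(2 - 48\right)^{2} = 1346 \left(-46\right)^{2} = 1346 \cdot 2116 = 2848136$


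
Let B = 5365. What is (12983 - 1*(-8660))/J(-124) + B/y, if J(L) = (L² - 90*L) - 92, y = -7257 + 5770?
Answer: -109688919/39322228 ≈ -2.7895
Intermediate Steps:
y = -1487
J(L) = -92 + L² - 90*L
(12983 - 1*(-8660))/J(-124) + B/y = (12983 - 1*(-8660))/(-92 + (-124)² - 90*(-124)) + 5365/(-1487) = (12983 + 8660)/(-92 + 15376 + 11160) + 5365*(-1/1487) = 21643/26444 - 5365/1487 = -109688919/39322228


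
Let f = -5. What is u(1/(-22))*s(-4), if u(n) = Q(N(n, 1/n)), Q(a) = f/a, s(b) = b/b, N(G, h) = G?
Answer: 110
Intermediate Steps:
s(b) = 1
Q(a) = -5/a
u(n) = -5/n
u(1/(-22))*s(-4) = -5/(1/(-22))*1 = -5/(-1/22)*1 = -5*(-22)*1 = 110*1 = 110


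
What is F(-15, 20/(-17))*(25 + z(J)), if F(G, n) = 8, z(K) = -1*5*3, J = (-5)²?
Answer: 80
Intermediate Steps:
J = 25
z(K) = -15 (z(K) = -5*3 = -15)
F(-15, 20/(-17))*(25 + z(J)) = 8*(25 - 15) = 8*10 = 80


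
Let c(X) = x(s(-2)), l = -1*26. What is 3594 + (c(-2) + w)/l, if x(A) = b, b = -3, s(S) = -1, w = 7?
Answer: 46720/13 ≈ 3593.8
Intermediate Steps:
l = -26
x(A) = -3
c(X) = -3
3594 + (c(-2) + w)/l = 3594 + (-3 + 7)/(-26) = 3594 + 4*(-1/26) = 3594 - 2/13 = 46720/13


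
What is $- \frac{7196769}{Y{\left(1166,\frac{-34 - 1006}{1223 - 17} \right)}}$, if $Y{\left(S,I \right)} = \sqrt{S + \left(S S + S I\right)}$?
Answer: $- \frac{21590307 \sqrt{54933906082}}{819909046} \approx -6171.8$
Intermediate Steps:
$Y{\left(S,I \right)} = \sqrt{S + S^{2} + I S}$ ($Y{\left(S,I \right)} = \sqrt{S + \left(S^{2} + I S\right)} = \sqrt{S + S^{2} + I S}$)
$- \frac{7196769}{Y{\left(1166,\frac{-34 - 1006}{1223 - 17} \right)}} = - \frac{7196769}{\sqrt{1166 \left(1 + \frac{-34 - 1006}{1223 - 17} + 1166\right)}} = - \frac{7196769}{\sqrt{1166 \left(1 - \frac{1040}{1206} + 1166\right)}} = - \frac{7196769}{\sqrt{1166 \left(1 - \frac{520}{603} + 1166\right)}} = - \frac{7196769}{\sqrt{1166 \cdot \frac{703181}{603}}} = - \frac{7196769}{\sqrt{\frac{819909046}{603}}} = - \frac{7196769}{\frac{1}{201} \sqrt{54933906082}} = - 7196769 \frac{3 \sqrt{54933906082}}{819909046} = - \frac{21590307 \sqrt{54933906082}}{819909046}$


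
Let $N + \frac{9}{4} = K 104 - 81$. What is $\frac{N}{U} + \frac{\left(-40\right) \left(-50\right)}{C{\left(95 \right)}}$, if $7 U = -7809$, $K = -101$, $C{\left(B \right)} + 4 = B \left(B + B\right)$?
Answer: $\frac{2706041189}{281842428} \approx 9.6013$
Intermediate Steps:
$C{\left(B \right)} = -4 + 2 B^{2}$ ($C{\left(B \right)} = -4 + B \left(B + B\right) = -4 + B 2 B = -4 + 2 B^{2}$)
$U = - \frac{7809}{7}$ ($U = \frac{1}{7} \left(-7809\right) = - \frac{7809}{7} \approx -1115.6$)
$N = - \frac{42349}{4}$ ($N = - \frac{9}{4} - 10585 = - \frac{42349}{4} \approx -10587.0$)
$\frac{N}{U} + \frac{\left(-40\right) \left(-50\right)}{C{\left(95 \right)}} = - \frac{42349}{4 \left(- \frac{7809}{7}\right)} + \frac{\left(-40\right) \left(-50\right)}{-4 + 2 \cdot 95^{2}} = \left(- \frac{42349}{4}\right) \left(- \frac{7}{7809}\right) + \frac{2000}{-4 + 2 \cdot 9025} = \frac{296443}{31236} + \frac{2000}{-4 + 18050} = \frac{296443}{31236} + \frac{2000}{18046} = \frac{296443}{31236} + 2000 \cdot \frac{1}{18046} = \frac{296443}{31236} + \frac{1000}{9023} = \frac{2706041189}{281842428}$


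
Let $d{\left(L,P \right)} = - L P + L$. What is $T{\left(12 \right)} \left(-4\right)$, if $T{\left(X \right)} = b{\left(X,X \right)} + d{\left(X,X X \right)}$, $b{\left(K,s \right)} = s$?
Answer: $6816$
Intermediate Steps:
$d{\left(L,P \right)} = L - L P$ ($d{\left(L,P \right)} = - L P + L = L - L P$)
$T{\left(X \right)} = X + X \left(1 - X^{2}\right)$ ($T{\left(X \right)} = X + X \left(1 - X X\right) = X + X \left(1 - X^{2}\right)$)
$T{\left(12 \right)} \left(-4\right) = 12 \left(2 - 12^{2}\right) \left(-4\right) = 12 \left(2 - 144\right) \left(-4\right) = 12 \left(-142\right) \left(-4\right) = \left(-1704\right) \left(-4\right) = 6816$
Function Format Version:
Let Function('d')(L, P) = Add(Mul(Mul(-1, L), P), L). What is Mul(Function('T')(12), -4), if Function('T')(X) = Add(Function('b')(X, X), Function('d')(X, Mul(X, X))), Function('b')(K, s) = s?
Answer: 6816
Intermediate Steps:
Function('d')(L, P) = Add(L, Mul(-1, L, P)) (Function('d')(L, P) = Add(Mul(-1, L, P), L) = Add(L, Mul(-1, L, P)))
Function('T')(X) = Add(X, Mul(X, Add(1, Mul(-1, Pow(X, 2))))) (Function('T')(X) = Add(X, Mul(X, Add(1, Mul(-1, Mul(X, X))))) = Add(X, Mul(X, Add(1, Mul(-1, Pow(X, 2))))))
Mul(Function('T')(12), -4) = Mul(Mul(12, Add(2, Mul(-1, Pow(12, 2)))), -4) = Mul(Mul(12, Add(2, Mul(-1, 144))), -4) = Mul(Mul(12, Add(2, -144)), -4) = Mul(Mul(12, -142), -4) = Mul(-1704, -4) = 6816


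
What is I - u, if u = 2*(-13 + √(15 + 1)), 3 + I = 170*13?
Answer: 2225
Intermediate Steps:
I = 2207 (I = -3 + 170*13 = -3 + 2210 = 2207)
u = -18 (u = 2*(-13 + √16) = 2*(-13 + 4) = 2*(-9) = -18)
I - u = 2207 - 1*(-18) = 2207 + 18 = 2225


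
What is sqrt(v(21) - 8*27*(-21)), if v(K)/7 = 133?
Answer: sqrt(5467) ≈ 73.939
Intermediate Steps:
v(K) = 931 (v(K) = 7*133 = 931)
sqrt(v(21) - 8*27*(-21)) = sqrt(931 - 8*27*(-21)) = sqrt(931 - 216*(-21)) = sqrt(931 + 4536) = sqrt(5467)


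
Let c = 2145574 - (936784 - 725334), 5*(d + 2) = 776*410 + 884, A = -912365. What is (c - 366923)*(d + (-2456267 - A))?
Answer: -11598033387676/5 ≈ -2.3196e+12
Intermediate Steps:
d = 319034/5 (d = -2 + (776*410 + 884)/5 = -2 + (318160 + 884)/5 = -2 + (⅕)*319044 = -2 + 319044/5 = 319034/5 ≈ 63807.)
c = 1934124 (c = 2145574 - 1*211450 = 2145574 - 211450 = 1934124)
(c - 366923)*(d + (-2456267 - A)) = (1934124 - 366923)*(319034/5 + (-2456267 - 1*(-912365))) = 1567201*(319034/5 + (-2456267 + 912365)) = 1567201*(319034/5 - 1543902) = 1567201*(-7400476/5) = -11598033387676/5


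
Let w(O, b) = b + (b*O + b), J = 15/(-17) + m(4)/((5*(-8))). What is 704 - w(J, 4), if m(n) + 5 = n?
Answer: 118903/170 ≈ 699.43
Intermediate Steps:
m(n) = -5 + n
J = -583/680 (J = 15/(-17) + (-5 + 4)/((5*(-8))) = 15*(-1/17) - 1/(-40) = -15/17 - 1*(-1/40) = -15/17 + 1/40 = -583/680 ≈ -0.85735)
w(O, b) = 2*b + O*b (w(O, b) = b + (O*b + b) = b + (b + O*b) = 2*b + O*b)
704 - w(J, 4) = 704 - 4*(2 - 583/680) = 704 - 4*777/680 = 704 - 1*777/170 = 704 - 777/170 = 118903/170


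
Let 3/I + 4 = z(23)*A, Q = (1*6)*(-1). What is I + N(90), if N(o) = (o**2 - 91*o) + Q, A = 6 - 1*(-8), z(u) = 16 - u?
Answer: -3265/34 ≈ -96.029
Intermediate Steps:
Q = -6 (Q = 6*(-1) = -6)
A = 14 (A = 6 + 8 = 14)
N(o) = -6 + o**2 - 91*o (N(o) = (o**2 - 91*o) - 6 = -6 + o**2 - 91*o)
I = -1/34 (I = 3/(-4 + (16 - 1*23)*14) = 3/(-4 + (16 - 23)*14) = 3/(-4 - 7*14) = 3/(-4 - 98) = 3/(-102) = 3*(-1/102) = -1/34 ≈ -0.029412)
I + N(90) = -1/34 + (-6 + 90**2 - 91*90) = -1/34 + (-6 + 8100 - 8190) = -1/34 - 96 = -3265/34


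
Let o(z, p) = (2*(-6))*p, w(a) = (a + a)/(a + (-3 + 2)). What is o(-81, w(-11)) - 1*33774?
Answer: -33796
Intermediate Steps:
w(a) = 2*a/(-1 + a) (w(a) = (2*a)/(a - 1) = (2*a)/(-1 + a) = 2*a/(-1 + a))
o(z, p) = -12*p
o(-81, w(-11)) - 1*33774 = -24*(-11)/(-1 - 11) - 1*33774 = -24*(-11)/(-12) - 33774 = -24*(-11)*(-1)/12 - 33774 = -12*11/6 - 33774 = -22 - 33774 = -33796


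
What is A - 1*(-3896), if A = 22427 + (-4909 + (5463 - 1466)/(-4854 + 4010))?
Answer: 18069419/844 ≈ 21409.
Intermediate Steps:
A = 14781195/844 (A = 22427 + (-4909 + 3997/(-844)) = 22427 + (-4909 + 3997*(-1/844)) = 22427 + (-4909 - 3997/844) = 22427 - 4147193/844 = 14781195/844 ≈ 17513.)
A - 1*(-3896) = 14781195/844 - 1*(-3896) = 14781195/844 + 3896 = 18069419/844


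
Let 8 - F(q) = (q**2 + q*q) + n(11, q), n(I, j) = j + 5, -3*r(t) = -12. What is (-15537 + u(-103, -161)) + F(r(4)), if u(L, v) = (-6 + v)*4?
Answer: -16238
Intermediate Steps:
r(t) = 4 (r(t) = -1/3*(-12) = 4)
u(L, v) = -24 + 4*v
n(I, j) = 5 + j
F(q) = 3 - q - 2*q**2 (F(q) = 8 - ((q**2 + q*q) + (5 + q)) = 8 - ((q**2 + q**2) + (5 + q)) = 8 - (2*q**2 + (5 + q)) = 8 - (5 + q + 2*q**2) = 8 + (-5 - q - 2*q**2) = 3 - q - 2*q**2)
(-15537 + u(-103, -161)) + F(r(4)) = (-15537 + (-24 + 4*(-161))) + (3 - 1*4 - 2*4**2) = (-15537 + (-24 - 644)) + (3 - 4 - 2*16) = (-15537 - 668) + (3 - 4 - 32) = -16205 - 33 = -16238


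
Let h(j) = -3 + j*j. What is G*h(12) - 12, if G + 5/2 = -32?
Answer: -9753/2 ≈ -4876.5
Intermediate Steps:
h(j) = -3 + j²
G = -69/2 (G = -5/2 - 32 = -69/2 ≈ -34.500)
G*h(12) - 12 = -69*(-3 + 12²)/2 - 12 = -69*(-3 + 144)/2 - 12 = -69/2*141 - 12 = -9729/2 - 12 = -9753/2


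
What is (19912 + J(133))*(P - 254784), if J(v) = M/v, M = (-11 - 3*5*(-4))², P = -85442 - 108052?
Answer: -169749878538/19 ≈ -8.9342e+9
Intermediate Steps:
P = -193494
M = 2401 (M = (-11 - 15*(-4))² = (-11 + 60)² = 49² = 2401)
J(v) = 2401/v
(19912 + J(133))*(P - 254784) = (19912 + 2401/133)*(-193494 - 254784) = (19912 + 2401*(1/133))*(-448278) = (19912 + 343/19)*(-448278) = (378671/19)*(-448278) = -169749878538/19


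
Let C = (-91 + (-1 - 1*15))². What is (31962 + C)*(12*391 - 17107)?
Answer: -538947565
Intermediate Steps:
C = 11449 (C = (-91 + (-1 - 15))² = (-91 - 16)² = (-107)² = 11449)
(31962 + C)*(12*391 - 17107) = (31962 + 11449)*(12*391 - 17107) = 43411*(4692 - 17107) = 43411*(-12415) = -538947565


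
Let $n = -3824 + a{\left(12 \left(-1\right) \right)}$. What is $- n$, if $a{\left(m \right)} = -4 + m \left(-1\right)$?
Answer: $3816$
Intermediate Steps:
$a{\left(m \right)} = -4 - m$
$n = -3816$ ($n = -3824 - \left(4 + 12 \left(-1\right)\right) = -3824 - -8 = -3824 + \left(-4 + 12\right) = -3824 + 8 = -3816$)
$- n = \left(-1\right) \left(-3816\right) = 3816$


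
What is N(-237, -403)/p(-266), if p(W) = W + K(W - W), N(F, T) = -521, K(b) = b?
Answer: 521/266 ≈ 1.9586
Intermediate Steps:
p(W) = W (p(W) = W + (W - W) = W + 0 = W)
N(-237, -403)/p(-266) = -521/(-266) = -521*(-1/266) = 521/266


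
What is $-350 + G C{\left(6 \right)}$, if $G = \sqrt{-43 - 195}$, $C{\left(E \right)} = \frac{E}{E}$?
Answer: $-350 + i \sqrt{238} \approx -350.0 + 15.427 i$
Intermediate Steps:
$C{\left(E \right)} = 1$
$G = i \sqrt{238}$ ($G = \sqrt{-238} = i \sqrt{238} \approx 15.427 i$)
$-350 + G C{\left(6 \right)} = -350 + i \sqrt{238} \cdot 1 = -350 + i \sqrt{238}$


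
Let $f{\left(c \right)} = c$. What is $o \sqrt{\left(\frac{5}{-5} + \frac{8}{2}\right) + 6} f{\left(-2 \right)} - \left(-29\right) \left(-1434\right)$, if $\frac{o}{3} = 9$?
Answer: $-41748$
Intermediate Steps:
$o = 27$ ($o = 3 \cdot 9 = 27$)
$o \sqrt{\left(\frac{5}{-5} + \frac{8}{2}\right) + 6} f{\left(-2 \right)} - \left(-29\right) \left(-1434\right) = 27 \sqrt{\left(\frac{5}{-5} + \frac{8}{2}\right) + 6} \left(-2\right) - \left(-29\right) \left(-1434\right) = 27 \sqrt{\left(5 \left(- \frac{1}{5}\right) + 8 \cdot \frac{1}{2}\right) + 6} \left(-2\right) - 41586 = 27 \sqrt{\left(-1 + 4\right) + 6} \left(-2\right) - 41586 = 27 \sqrt{3 + 6} \left(-2\right) - 41586 = 27 \sqrt{9} \left(-2\right) - 41586 = 27 \cdot 3 \left(-2\right) - 41586 = 81 \left(-2\right) - 41586 = -162 - 41586 = -41748$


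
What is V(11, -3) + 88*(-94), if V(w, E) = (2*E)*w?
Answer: -8338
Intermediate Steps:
V(w, E) = 2*E*w
V(11, -3) + 88*(-94) = 2*(-3)*11 + 88*(-94) = -66 - 8272 = -8338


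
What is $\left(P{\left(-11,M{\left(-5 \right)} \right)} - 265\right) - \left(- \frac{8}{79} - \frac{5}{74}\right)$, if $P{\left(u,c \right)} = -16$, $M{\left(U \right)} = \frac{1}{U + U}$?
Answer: $- \frac{1641739}{5846} \approx -280.83$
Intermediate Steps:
$M{\left(U \right)} = \frac{1}{2 U}$
$\left(P{\left(-11,M{\left(-5 \right)} \right)} - 265\right) - \left(- \frac{8}{79} - \frac{5}{74}\right) = \left(-16 - 265\right) - \left(- \frac{8}{79} - \frac{5}{74}\right) = -281 - - \frac{987}{5846} = -281 + \left(\frac{8}{79} + \frac{5}{74}\right) = -281 + \frac{987}{5846} = - \frac{1641739}{5846}$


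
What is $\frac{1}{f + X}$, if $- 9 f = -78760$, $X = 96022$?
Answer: $\frac{9}{942958} \approx 9.5444 \cdot 10^{-6}$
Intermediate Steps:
$f = \frac{78760}{9}$ ($f = \left(- \frac{1}{9}\right) \left(-78760\right) = \frac{78760}{9} \approx 8751.1$)
$\frac{1}{f + X} = \frac{1}{\frac{78760}{9} + 96022} = \frac{1}{\frac{942958}{9}} = \frac{9}{942958}$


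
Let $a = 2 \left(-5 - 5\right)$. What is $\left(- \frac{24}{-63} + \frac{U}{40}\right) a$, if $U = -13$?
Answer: $- \frac{47}{42} \approx -1.119$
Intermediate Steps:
$a = -20$ ($a = 2 \left(-10\right) = -20$)
$\left(- \frac{24}{-63} + \frac{U}{40}\right) a = \left(- \frac{24}{-63} - \frac{13}{40}\right) \left(-20\right) = \left(\left(-24\right) \left(- \frac{1}{63}\right) - \frac{13}{40}\right) \left(-20\right) = \left(\frac{8}{21} - \frac{13}{40}\right) \left(-20\right) = \frac{47}{840} \left(-20\right) = - \frac{47}{42}$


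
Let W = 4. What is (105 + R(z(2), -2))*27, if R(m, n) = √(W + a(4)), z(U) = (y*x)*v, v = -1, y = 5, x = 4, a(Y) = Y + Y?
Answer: 2835 + 54*√3 ≈ 2928.5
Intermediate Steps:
a(Y) = 2*Y
z(U) = -20 (z(U) = (5*4)*(-1) = 20*(-1) = -20)
R(m, n) = 2*√3 (R(m, n) = √(4 + 2*4) = √(4 + 8) = √12 = 2*√3)
(105 + R(z(2), -2))*27 = (105 + 2*√3)*27 = 2835 + 54*√3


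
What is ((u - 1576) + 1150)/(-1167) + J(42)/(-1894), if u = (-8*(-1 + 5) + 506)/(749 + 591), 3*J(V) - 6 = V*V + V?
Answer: 11312507/246816610 ≈ 0.045834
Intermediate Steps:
J(V) = 2 + V/3 + V**2/3 (J(V) = 2 + (V*V + V)/3 = 2 + (V**2 + V)/3 = 2 + (V + V**2)/3 = 2 + (V/3 + V**2/3) = 2 + V/3 + V**2/3)
u = 237/670 (u = (-8*4 + 506)/1340 = (-32 + 506)*(1/1340) = 474*(1/1340) = 237/670 ≈ 0.35373)
((u - 1576) + 1150)/(-1167) + J(42)/(-1894) = ((237/670 - 1576) + 1150)/(-1167) + (2 + (1/3)*42 + (1/3)*42**2)/(-1894) = (-1055683/670 + 1150)*(-1/1167) + (2 + 14 + (1/3)*1764)*(-1/1894) = -285183/670*(-1/1167) + (2 + 14 + 588)*(-1/1894) = 95061/260630 + 604*(-1/1894) = 95061/260630 - 302/947 = 11312507/246816610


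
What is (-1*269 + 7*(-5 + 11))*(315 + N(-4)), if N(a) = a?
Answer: -70597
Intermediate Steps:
(-1*269 + 7*(-5 + 11))*(315 + N(-4)) = (-1*269 + 7*(-5 + 11))*(315 - 4) = (-269 + 7*6)*311 = (-269 + 42)*311 = -227*311 = -70597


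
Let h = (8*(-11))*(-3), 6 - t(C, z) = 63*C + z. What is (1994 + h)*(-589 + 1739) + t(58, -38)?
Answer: 2593090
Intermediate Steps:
t(C, z) = 6 - z - 63*C (t(C, z) = 6 - (63*C + z) = 6 - (z + 63*C) = 6 + (-z - 63*C) = 6 - z - 63*C)
h = 264 (h = -88*(-3) = 264)
(1994 + h)*(-589 + 1739) + t(58, -38) = (1994 + 264)*(-589 + 1739) + (6 - 1*(-38) - 63*58) = 2258*1150 + (6 + 38 - 3654) = 2596700 - 3610 = 2593090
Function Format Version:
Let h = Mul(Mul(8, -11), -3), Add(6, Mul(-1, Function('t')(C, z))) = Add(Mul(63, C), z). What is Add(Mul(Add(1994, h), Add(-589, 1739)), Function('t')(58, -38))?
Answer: 2593090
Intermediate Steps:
Function('t')(C, z) = Add(6, Mul(-1, z), Mul(-63, C)) (Function('t')(C, z) = Add(6, Mul(-1, Add(Mul(63, C), z))) = Add(6, Mul(-1, Add(z, Mul(63, C)))) = Add(6, Add(Mul(-1, z), Mul(-63, C))) = Add(6, Mul(-1, z), Mul(-63, C)))
h = 264 (h = Mul(-88, -3) = 264)
Add(Mul(Add(1994, h), Add(-589, 1739)), Function('t')(58, -38)) = Add(Mul(Add(1994, 264), Add(-589, 1739)), Add(6, Mul(-1, -38), Mul(-63, 58))) = Add(Mul(2258, 1150), Add(6, 38, -3654)) = Add(2596700, -3610) = 2593090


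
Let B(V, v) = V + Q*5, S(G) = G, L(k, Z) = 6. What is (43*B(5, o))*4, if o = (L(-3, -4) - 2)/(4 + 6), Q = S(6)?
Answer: 6020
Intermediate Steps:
Q = 6
o = 2/5 (o = (6 - 2)/(4 + 6) = 4/10 = 4*(1/10) = 2/5 ≈ 0.40000)
B(V, v) = 30 + V (B(V, v) = V + 6*5 = V + 30 = 30 + V)
(43*B(5, o))*4 = (43*(30 + 5))*4 = (43*35)*4 = 1505*4 = 6020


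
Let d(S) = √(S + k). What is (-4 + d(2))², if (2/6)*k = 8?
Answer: (4 - √26)² ≈ 1.2078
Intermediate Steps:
k = 24 (k = 3*8 = 24)
d(S) = √(24 + S) (d(S) = √(S + 24) = √(24 + S))
(-4 + d(2))² = (-4 + √(24 + 2))² = (-4 + √26)²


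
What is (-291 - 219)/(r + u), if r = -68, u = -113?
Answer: 510/181 ≈ 2.8177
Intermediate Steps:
(-291 - 219)/(r + u) = (-291 - 219)/(-68 - 113) = -510/(-181) = -510*(-1/181) = 510/181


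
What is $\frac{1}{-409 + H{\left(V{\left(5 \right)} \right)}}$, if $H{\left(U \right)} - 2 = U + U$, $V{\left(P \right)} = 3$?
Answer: $- \frac{1}{401} \approx -0.0024938$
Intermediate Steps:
$H{\left(U \right)} = 2 + 2 U$ ($H{\left(U \right)} = 2 + \left(U + U\right) = 2 + 2 U$)
$\frac{1}{-409 + H{\left(V{\left(5 \right)} \right)}} = \frac{1}{-409 + \left(2 + 2 \cdot 3\right)} = \frac{1}{-409 + \left(2 + 6\right)} = \frac{1}{-409 + 8} = \frac{1}{-401} = - \frac{1}{401}$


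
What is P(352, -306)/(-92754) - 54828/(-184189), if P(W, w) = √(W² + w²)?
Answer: 54828/184189 - √54385/46377 ≈ 0.29264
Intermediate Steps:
P(352, -306)/(-92754) - 54828/(-184189) = √(352² + (-306)²)/(-92754) - 54828/(-184189) = √(123904 + 93636)*(-1/92754) - 54828*(-1/184189) = √217540*(-1/92754) + 54828/184189 = (2*√54385)*(-1/92754) + 54828/184189 = -√54385/46377 + 54828/184189 = 54828/184189 - √54385/46377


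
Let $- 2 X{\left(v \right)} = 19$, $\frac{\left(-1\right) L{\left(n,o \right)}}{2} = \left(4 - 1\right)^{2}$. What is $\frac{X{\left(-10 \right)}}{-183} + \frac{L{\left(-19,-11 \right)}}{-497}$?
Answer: $\frac{16031}{181902} \approx 0.08813$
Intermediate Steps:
$L{\left(n,o \right)} = -18$ ($L{\left(n,o \right)} = - 2 \left(4 - 1\right)^{2} = - 2 \cdot 3^{2} = \left(-2\right) 9 = -18$)
$X{\left(v \right)} = - \frac{19}{2}$ ($X{\left(v \right)} = \left(- \frac{1}{2}\right) 19 = - \frac{19}{2}$)
$\frac{X{\left(-10 \right)}}{-183} + \frac{L{\left(-19,-11 \right)}}{-497} = - \frac{19}{2 \left(-183\right)} - \frac{18}{-497} = \left(- \frac{19}{2}\right) \left(- \frac{1}{183}\right) - - \frac{18}{497} = \frac{19}{366} + \frac{18}{497} = \frac{16031}{181902}$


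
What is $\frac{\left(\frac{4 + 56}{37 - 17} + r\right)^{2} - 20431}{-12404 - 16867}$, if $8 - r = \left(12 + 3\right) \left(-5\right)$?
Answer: $\frac{395}{887} \approx 0.44532$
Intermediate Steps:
$r = 83$ ($r = 8 - \left(12 + 3\right) \left(-5\right) = 8 - 15 \left(-5\right) = 8 - -75 = 8 + 75 = 83$)
$\frac{\left(\frac{4 + 56}{37 - 17} + r\right)^{2} - 20431}{-12404 - 16867} = \frac{\left(\frac{4 + 56}{37 - 17} + 83\right)^{2} - 20431}{-12404 - 16867} = \frac{\left(\frac{60}{20} + 83\right)^{2} - 20431}{-29271} = \left(\left(60 \cdot \frac{1}{20} + 83\right)^{2} - 20431\right) \left(- \frac{1}{29271}\right) = \left(\left(3 + 83\right)^{2} - 20431\right) \left(- \frac{1}{29271}\right) = \left(86^{2} - 20431\right) \left(- \frac{1}{29271}\right) = \left(7396 - 20431\right) \left(- \frac{1}{29271}\right) = \left(-13035\right) \left(- \frac{1}{29271}\right) = \frac{395}{887}$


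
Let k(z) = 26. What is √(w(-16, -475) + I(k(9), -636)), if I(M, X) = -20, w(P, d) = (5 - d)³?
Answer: 2*√27647995 ≈ 10516.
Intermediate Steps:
√(w(-16, -475) + I(k(9), -636)) = √(-(-5 - 475)³ - 20) = √(-1*(-480)³ - 20) = √(-1*(-110592000) - 20) = √(110592000 - 20) = √110591980 = 2*√27647995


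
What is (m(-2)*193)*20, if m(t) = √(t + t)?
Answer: 7720*I ≈ 7720.0*I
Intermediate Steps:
m(t) = √2*√t (m(t) = √(2*t) = √2*√t)
(m(-2)*193)*20 = ((√2*√(-2))*193)*20 = ((√2*(I*√2))*193)*20 = ((2*I)*193)*20 = (386*I)*20 = 7720*I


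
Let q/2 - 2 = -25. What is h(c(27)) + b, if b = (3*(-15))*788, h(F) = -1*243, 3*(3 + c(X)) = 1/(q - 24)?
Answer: -35703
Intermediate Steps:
q = -46 (q = 4 + 2*(-25) = 4 - 50 = -46)
c(X) = -631/210 (c(X) = -3 + 1/(3*(-46 - 24)) = -3 + (⅓)/(-70) = -3 + (⅓)*(-1/70) = -3 - 1/210 = -631/210)
h(F) = -243
b = -35460 (b = -45*788 = -35460)
h(c(27)) + b = -243 - 35460 = -35703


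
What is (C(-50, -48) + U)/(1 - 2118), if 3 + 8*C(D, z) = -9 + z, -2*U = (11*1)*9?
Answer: 57/2117 ≈ 0.026925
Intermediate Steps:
U = -99/2 (U = -11*1*9/2 = -11*9/2 = -½*99 = -99/2 ≈ -49.500)
C(D, z) = -3/2 + z/8 (C(D, z) = -3/8 + (-9 + z)/8 = -3/8 + (-9/8 + z/8) = -3/2 + z/8)
(C(-50, -48) + U)/(1 - 2118) = ((-3/2 + (⅛)*(-48)) - 99/2)/(1 - 2118) = ((-3/2 - 6) - 99/2)/(-2117) = (-15/2 - 99/2)*(-1/2117) = -57*(-1/2117) = 57/2117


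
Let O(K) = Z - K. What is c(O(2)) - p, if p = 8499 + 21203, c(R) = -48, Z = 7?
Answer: -29750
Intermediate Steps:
O(K) = 7 - K
p = 29702
c(O(2)) - p = -48 - 1*29702 = -48 - 29702 = -29750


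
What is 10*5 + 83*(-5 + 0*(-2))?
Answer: -365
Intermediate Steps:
10*5 + 83*(-5 + 0*(-2)) = 50 + 83*(-5 + 0) = 50 + 83*(-5) = 50 - 415 = -365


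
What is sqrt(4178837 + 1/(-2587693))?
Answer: 116*sqrt(2079528874246495)/2587693 ≈ 2044.2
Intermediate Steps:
sqrt(4178837 + 1/(-2587693)) = sqrt(4178837 - 1/2587693) = sqrt(10813547253040/2587693) = 116*sqrt(2079528874246495)/2587693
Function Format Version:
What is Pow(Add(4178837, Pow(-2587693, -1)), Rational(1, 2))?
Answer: Mul(Rational(116, 2587693), Pow(2079528874246495, Rational(1, 2))) ≈ 2044.2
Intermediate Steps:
Pow(Add(4178837, Pow(-2587693, -1)), Rational(1, 2)) = Pow(Add(4178837, Rational(-1, 2587693)), Rational(1, 2)) = Pow(Rational(10813547253040, 2587693), Rational(1, 2)) = Mul(Rational(116, 2587693), Pow(2079528874246495, Rational(1, 2)))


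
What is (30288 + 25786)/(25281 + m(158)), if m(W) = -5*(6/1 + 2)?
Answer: 56074/25241 ≈ 2.2215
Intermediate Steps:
m(W) = -40 (m(W) = -5*(6*1 + 2) = -5*(6 + 2) = -5*8 = -40)
(30288 + 25786)/(25281 + m(158)) = (30288 + 25786)/(25281 - 40) = 56074/25241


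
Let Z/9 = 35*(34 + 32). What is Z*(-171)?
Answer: -3555090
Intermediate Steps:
Z = 20790 (Z = 9*(35*(34 + 32)) = 9*(35*66) = 9*2310 = 20790)
Z*(-171) = 20790*(-171) = -3555090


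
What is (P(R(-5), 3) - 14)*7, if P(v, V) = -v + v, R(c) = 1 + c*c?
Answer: -98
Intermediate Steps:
R(c) = 1 + c²
P(v, V) = 0
(P(R(-5), 3) - 14)*7 = (0 - 14)*7 = -14*7 = -98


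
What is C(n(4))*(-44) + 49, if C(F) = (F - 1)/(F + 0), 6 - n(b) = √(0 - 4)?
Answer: 58/5 + 11*I/5 ≈ 11.6 + 2.2*I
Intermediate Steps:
n(b) = 6 - 2*I (n(b) = 6 - √(0 - 4) = 6 - √(-4) = 6 - 2*I)
C(F) = (-1 + F)/F
C(n(4))*(-44) + 49 = ((-1 + (6 - 2*I))/(6 - 2*I))*(-44) + 49 = (((6 + 2*I)/40)*(5 - 2*I))*(-44) + 49 = ((5 - 2*I)*(6 + 2*I)/40)*(-44) + 49 = -11*(5 - 2*I)*(6 + 2*I)/10 + 49 = 49 - 11*(5 - 2*I)*(6 + 2*I)/10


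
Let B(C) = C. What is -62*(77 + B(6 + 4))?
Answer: -5394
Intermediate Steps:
-62*(77 + B(6 + 4)) = -62*(77 + (6 + 4)) = -62*(77 + 10) = -62*87 = -5394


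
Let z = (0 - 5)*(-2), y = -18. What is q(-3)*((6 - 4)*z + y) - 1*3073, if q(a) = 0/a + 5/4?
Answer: -6141/2 ≈ -3070.5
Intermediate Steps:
z = 10 (z = -5*(-2) = 10)
q(a) = 5/4 (q(a) = 0 + 5*(¼) = 0 + 5/4 = 5/4)
q(-3)*((6 - 4)*z + y) - 1*3073 = 5*((6 - 4)*10 - 18)/4 - 1*3073 = 5*(2*10 - 18)/4 - 3073 = 5*(20 - 18)/4 - 3073 = (5/4)*2 - 3073 = 5/2 - 3073 = -6141/2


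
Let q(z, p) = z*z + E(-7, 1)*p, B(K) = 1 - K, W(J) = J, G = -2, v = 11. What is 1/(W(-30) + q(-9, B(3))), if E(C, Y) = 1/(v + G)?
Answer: 9/457 ≈ 0.019694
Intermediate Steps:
E(C, Y) = ⅑ (E(C, Y) = 1/(11 - 2) = 1/9 = ⅑)
q(z, p) = z² + p/9 (q(z, p) = z*z + p/9 = z² + p/9)
1/(W(-30) + q(-9, B(3))) = 1/(-30 + ((-9)² + (1 - 1*3)/9)) = 1/(-30 + (81 + (1 - 3)/9)) = 1/(-30 + (81 + (⅑)*(-2))) = 1/(-30 + (81 - 2/9)) = 1/(-30 + 727/9) = 1/(457/9) = 9/457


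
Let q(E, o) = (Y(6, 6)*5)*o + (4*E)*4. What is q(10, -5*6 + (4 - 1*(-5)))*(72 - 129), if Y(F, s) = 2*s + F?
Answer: 98610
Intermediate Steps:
Y(F, s) = F + 2*s
q(E, o) = 16*E + 90*o (q(E, o) = ((6 + 2*6)*5)*o + (4*E)*4 = ((6 + 12)*5)*o + 16*E = (18*5)*o + 16*E = 90*o + 16*E = 16*E + 90*o)
q(10, -5*6 + (4 - 1*(-5)))*(72 - 129) = (16*10 + 90*(-5*6 + (4 - 1*(-5))))*(72 - 129) = (160 + 90*(-30 + (4 + 5)))*(-57) = (160 + 90*(-30 + 9))*(-57) = (160 + 90*(-21))*(-57) = (160 - 1890)*(-57) = -1730*(-57) = 98610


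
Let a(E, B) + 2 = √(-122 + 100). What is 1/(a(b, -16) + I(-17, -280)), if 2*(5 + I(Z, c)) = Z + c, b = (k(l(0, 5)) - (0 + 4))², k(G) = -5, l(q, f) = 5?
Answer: -622/96809 - 4*I*√22/96809 ≈ -0.006425 - 0.0001938*I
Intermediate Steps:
b = 81 (b = (-5 - (0 + 4))² = (-5 - 1*4)² = (-5 - 4)² = (-9)² = 81)
I(Z, c) = -5 + Z/2 + c/2 (I(Z, c) = -5 + (Z + c)/2 = -5 + (Z/2 + c/2) = -5 + Z/2 + c/2)
a(E, B) = -2 + I*√22 (a(E, B) = -2 + √(-122 + 100) = -2 + √(-22) = -2 + I*√22)
1/(a(b, -16) + I(-17, -280)) = 1/((-2 + I*√22) + (-5 + (½)*(-17) + (½)*(-280))) = 1/((-2 + I*√22) + (-5 - 17/2 - 140)) = 1/((-2 + I*√22) - 307/2) = 1/(-311/2 + I*√22)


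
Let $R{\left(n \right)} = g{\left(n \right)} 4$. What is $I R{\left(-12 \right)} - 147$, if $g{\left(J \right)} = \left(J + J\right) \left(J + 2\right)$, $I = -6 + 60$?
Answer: $51693$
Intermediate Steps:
$I = 54$
$g{\left(J \right)} = 2 J \left(2 + J\right)$
$R{\left(n \right)} = 8 n \left(2 + n\right)$ ($R{\left(n \right)} = 2 n \left(2 + n\right) 4 = 8 n \left(2 + n\right)$)
$I R{\left(-12 \right)} - 147 = 54 \cdot 8 \left(-12\right) \left(2 - 12\right) - 147 = 54 \cdot 8 \left(-12\right) \left(-10\right) - 147 = 54 \cdot 960 - 147 = 51840 - 147 = 51693$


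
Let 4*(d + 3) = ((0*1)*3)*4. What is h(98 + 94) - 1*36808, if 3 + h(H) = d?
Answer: -36814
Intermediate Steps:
d = -3 (d = -3 + (((0*1)*3)*4)/4 = -3 + ((0*3)*4)/4 = -3 + (0*4)/4 = -3 + (¼)*0 = -3 + 0 = -3)
h(H) = -6 (h(H) = -3 - 3 = -6)
h(98 + 94) - 1*36808 = -6 - 1*36808 = -6 - 36808 = -36814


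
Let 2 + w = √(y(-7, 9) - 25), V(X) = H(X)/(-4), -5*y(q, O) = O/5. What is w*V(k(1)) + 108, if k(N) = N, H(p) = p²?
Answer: 217/2 - I*√634/20 ≈ 108.5 - 1.259*I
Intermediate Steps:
y(q, O) = -O/25 (y(q, O) = -O/(5*5) = -O/25)
V(X) = -X²/4 (V(X) = X²/(-4) = X²*(-¼) = -X²/4)
w = -2 + I*√634/5 (w = -2 + √(-1/25*9 - 25) = -2 + √(-9/25 - 25) = -2 + √(-634/25) = -2 + I*√634/5 ≈ -2.0 + 5.0359*I)
w*V(k(1)) + 108 = (-2 + I*√634/5)*(-¼*1²) + 108 = (-2 + I*√634/5)*(-¼*1) + 108 = (-2 + I*√634/5)*(-¼) + 108 = (½ - I*√634/20) + 108 = 217/2 - I*√634/20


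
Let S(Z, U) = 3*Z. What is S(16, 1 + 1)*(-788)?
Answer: -37824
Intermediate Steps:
S(16, 1 + 1)*(-788) = (3*16)*(-788) = 48*(-788) = -37824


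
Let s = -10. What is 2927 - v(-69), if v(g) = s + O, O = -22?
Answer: 2959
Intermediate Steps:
v(g) = -32 (v(g) = -10 - 22 = -32)
2927 - v(-69) = 2927 - 1*(-32) = 2927 + 32 = 2959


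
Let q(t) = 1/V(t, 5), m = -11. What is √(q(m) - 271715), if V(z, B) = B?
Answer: 7*I*√138630/5 ≈ 521.26*I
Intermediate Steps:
q(t) = ⅕ (q(t) = 1/5 = ⅕)
√(q(m) - 271715) = √(⅕ - 271715) = √(-1358574/5) = 7*I*√138630/5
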